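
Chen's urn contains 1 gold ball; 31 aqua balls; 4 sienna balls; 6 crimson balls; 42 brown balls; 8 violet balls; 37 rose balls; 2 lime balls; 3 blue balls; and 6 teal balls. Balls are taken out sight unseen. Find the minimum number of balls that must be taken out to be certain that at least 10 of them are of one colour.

58

By pigeonhole, the 10 colours are the holes; the balls drawn are the pigeons.
To avoid 10 of any one colour, the worst case takes at most 9 of each colour, or every ball of a colour that has fewer than 9.
That gives 1 + 9 + 4 + 6 + 9 + 8 + 9 + 2 + 3 + 6 = 57 balls with no colour reaching 10.
The next ball forces some colour to 10, so 57 + 1 = 58.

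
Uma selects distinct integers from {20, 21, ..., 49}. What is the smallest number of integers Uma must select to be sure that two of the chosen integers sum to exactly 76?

20

Group the elements by complementary pair {x, 76−x}: {27,49}, {28,48}, {29,47}, …, giving 11 two-element pairs, the single value 38 (it cannot pair with itself since the integers are distinct), and 7 integers whose partner 76−x falls outside [20,49].
Treating each of those 19 groups as a pigeonhole, one can pick one integer per group — 19 integers — with no two summing to 76.
The 20th integer lands in an occupied pair, forcing a sum of 76.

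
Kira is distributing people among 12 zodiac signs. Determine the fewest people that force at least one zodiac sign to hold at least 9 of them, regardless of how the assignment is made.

97

With 96 people one could put exactly 8 in each of the 12 zodiac signs, and no zodiac sign would reach 9.
Pigeonhole: one more person must land in a zodiac sign that already has 8, giving it 9.
So 12 × 8 + 1 = 97 people are required.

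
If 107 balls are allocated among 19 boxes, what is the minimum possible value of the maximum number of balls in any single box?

6

By pigeonhole, the 19 boxes are the holes and the 107 balls are the pigeons.
If every box held at most 5 balls, the total would be at most 19 × 5 = 95, which is less than 107.
So some box holds at least ⌈107/19⌉ = 6 balls.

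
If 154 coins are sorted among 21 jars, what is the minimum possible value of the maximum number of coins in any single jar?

8

By the pigeonhole principle, the 21 jars are the holes and the 154 coins are the pigeons.
If every jar held at most 7 coins, the total would be at most 21 × 7 = 147, which is less than 154.
So some jar holds at least ⌈154/21⌉ = 8 coins.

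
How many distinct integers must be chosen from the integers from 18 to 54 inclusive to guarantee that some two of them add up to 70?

Group the elements by complementary pair {x, 70−x}: {18,52}, {19,51}, {20,50}, …, giving 17 two-element pairs, the single value 35 (it cannot pair with itself since the integers are distinct), and 2 integers whose partner 70−x falls outside [18,54].
Pigeonhole: treating each of those 20 groups as a pigeonhole, one can pick one integer per group — 20 integers — with no two summing to 70.
The 21st integer lands in an occupied pair, forcing a sum of 70.

21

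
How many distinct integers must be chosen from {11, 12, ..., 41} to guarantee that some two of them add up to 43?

21

A set avoiding the sum 43 can contain at most one of each pair {x, 43−x}, plus the 9 elements whose complement lies outside the range.
The integers 22, …, 41 (20 of them) are such a set: any two sum to at least 22+23 = 45 > 43.
Any 21st integer completes one of the 11 pairs, so 21 choices force a sum of 43.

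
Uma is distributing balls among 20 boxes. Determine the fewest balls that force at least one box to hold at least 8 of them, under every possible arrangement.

141

With 140 balls one could put exactly 7 in each of the 20 boxes, and no box would reach 8.
One more ball must land in a box that already has 7, giving it 8.
So 20 × 7 + 1 = 141 balls are required.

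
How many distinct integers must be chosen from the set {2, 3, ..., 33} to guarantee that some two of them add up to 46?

A set avoiding the sum 46 can contain at most one of each pair {x, 46−x}, plus the 12 elements whose complement lies outside the range or equal to its own complement.
The integers 2, …, 23 (22 of them) are such a set: any two sum to at least 2+3 = 5 and at most 22+23 = 45 < 46.
Any 23rd integer completes one of the 10 pairs, so 23 choices force a sum of 46.

23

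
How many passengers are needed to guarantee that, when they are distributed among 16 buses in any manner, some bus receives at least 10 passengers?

With 144 passengers one could put exactly 9 in each of the 16 buses, and no bus would reach 10.
By the pigeonhole principle, one more passenger must land in a bus that already has 9, giving it 10.
So 16 × 9 + 1 = 145 passengers are required.

145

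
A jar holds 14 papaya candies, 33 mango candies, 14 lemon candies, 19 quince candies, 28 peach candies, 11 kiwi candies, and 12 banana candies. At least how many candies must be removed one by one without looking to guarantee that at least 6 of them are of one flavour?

36

The 7 flavours are the holes; the candies drawn are the pigeons.
To avoid 6 of any one flavour, the worst case takes at most 5 of each flavour.
That gives 5 + 5 + 5 + 5 + 5 + 5 + 5 = 35 candies with no flavour reaching 6.
The next candy forces some flavour to 6, so 35 + 1 = 36.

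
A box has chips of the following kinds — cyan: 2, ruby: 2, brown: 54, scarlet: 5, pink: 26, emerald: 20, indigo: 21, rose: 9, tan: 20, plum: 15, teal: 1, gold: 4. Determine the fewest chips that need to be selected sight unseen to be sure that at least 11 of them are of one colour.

By pigeonhole, the 12 colours are the holes; the chips drawn are the pigeons.
To avoid 11 of any one colour, the worst case takes at most 10 of each colour, or every chip of a colour that has fewer than 10.
That gives 2 + 2 + 10 + 5 + 10 + 10 + 10 + 9 + 10 + 10 + 1 + 4 = 83 chips with no colour reaching 11.
The next chip forces some colour to 11, so 83 + 1 = 84.

84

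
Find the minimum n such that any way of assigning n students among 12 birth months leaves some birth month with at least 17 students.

193

With 192 students one could put exactly 16 in each of the 12 birth months, and no birth month would reach 17.
Pigeonhole: one more student must land in a birth month that already has 16, giving it 17.
So 12 × 16 + 1 = 193 students are required.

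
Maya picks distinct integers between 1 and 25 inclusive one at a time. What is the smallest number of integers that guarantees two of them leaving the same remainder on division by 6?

By pigeonhole, the 6 residue classes mod 6 are the pigeonholes.
With 6 integers one could put 1 in each residue class and have no class reach 2.
The 7th integer pushes some class to 2, so 6·1 + 1 = 7.

7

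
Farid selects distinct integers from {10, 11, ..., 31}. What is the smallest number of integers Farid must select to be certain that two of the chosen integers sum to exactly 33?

A set avoiding the sum 33 can contain at most one of each pair {x, 33−x}, plus the 8 elements whose complement lies outside the range.
The integers 17, …, 31 (15 of them) are such a set: any two sum to at least 17+18 = 35 > 33.
By pigeonhole, any 16th integer completes one of the 7 pairs, so 16 choices force a sum of 33.

16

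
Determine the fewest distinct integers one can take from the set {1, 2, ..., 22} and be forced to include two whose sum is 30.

16

A set avoiding the sum 30 can contain at most one of each pair {x, 30−x}, plus the 8 elements whose complement lies outside the range or equal to its own complement.
The integers 1, …, 15 (15 of them) are such a set: any two sum to at least 1+2 = 3 and at most 14+15 = 29 < 30.
By pigeonhole, any 16th integer completes one of the 7 pairs, so 16 choices force a sum of 30.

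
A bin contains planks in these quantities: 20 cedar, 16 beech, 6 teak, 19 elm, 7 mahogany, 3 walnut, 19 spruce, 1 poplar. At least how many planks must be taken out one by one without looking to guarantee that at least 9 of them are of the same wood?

Put each drawn plank into a box by wood. The largest draw with every box below 9 takes min(count, 8) from each wood; woods with fewer than 8 contribute all they have.
Σ min(cᵢ, 8) = 8 + 8 + 6 + 8 + 7 + 3 + 8 + 1 = 49.
Draw number 49 + 1 = 50 must push one box to 9.

50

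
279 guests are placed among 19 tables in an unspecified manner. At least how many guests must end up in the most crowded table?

Pigeonhole: the 19 tables are the holes and the 279 guests are the pigeons.
If every table held at most 14 guests, the total would be at most 19 × 14 = 266, which is less than 279.
So some table holds at least ⌈279/19⌉ = 15 guests.

15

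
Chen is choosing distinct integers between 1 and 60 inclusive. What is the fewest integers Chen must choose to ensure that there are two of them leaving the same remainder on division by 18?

Pigeonhole: the 18 residue classes mod 18 are the pigeonholes.
With 18 integers one could put 1 in each residue class and have no class reach 2.
The 19th integer pushes some class to 2, so 18·1 + 1 = 19.

19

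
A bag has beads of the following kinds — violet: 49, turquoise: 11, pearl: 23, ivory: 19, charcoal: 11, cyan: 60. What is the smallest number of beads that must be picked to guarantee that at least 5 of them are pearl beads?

155

In the worst case for collecting pearl beads, every non-pearl bead comes out first.
There are 49 + 11 + 19 + 11 + 60 = 150 non-pearl beads altogether.
After those, each further bead must be pearl, so 150 + 5 = 155 draws guarantee 5 pearl beads.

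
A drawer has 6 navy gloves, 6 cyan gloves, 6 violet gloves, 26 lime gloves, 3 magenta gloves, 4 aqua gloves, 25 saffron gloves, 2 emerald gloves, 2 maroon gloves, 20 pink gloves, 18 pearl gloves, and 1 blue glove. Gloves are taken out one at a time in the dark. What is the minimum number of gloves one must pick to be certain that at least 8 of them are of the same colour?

An adversary could hand out at most 7 gloves per colour (8 colours run out sooner): 6 + 6 + 6 + 7 + 3 + 4 + 7 + 2 + 2 + 7 + 7 + 1 = 58 gloves and still no colour has 8.
By the pigeonhole principle, one more glove lands in a colour already at 7, so 59 draws are enough and 58 are not.

59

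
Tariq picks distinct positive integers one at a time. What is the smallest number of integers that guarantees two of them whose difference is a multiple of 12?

13

Integers whose pairwise differences are multiples of 12 are exactly those sharing a remainder mod 12. Pigeonhole: the 12 residue classes mod 12 are the pigeonholes.
With 12 integers one could put 1 in each residue class and have no class reach 2.
The 13th integer pushes some class to 2, so 12·1 + 1 = 13.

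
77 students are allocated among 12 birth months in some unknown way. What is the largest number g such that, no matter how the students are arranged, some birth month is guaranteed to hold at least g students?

The 12 birth months are the holes and the 77 students are the pigeons.
If every birth month held at most 6 students, the total would be at most 12 × 6 = 72, which is less than 77.
So some birth month holds at least ⌈77/12⌉ = 7 students.

7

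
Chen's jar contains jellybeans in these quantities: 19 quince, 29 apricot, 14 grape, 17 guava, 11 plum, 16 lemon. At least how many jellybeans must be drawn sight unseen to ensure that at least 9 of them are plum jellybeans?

In the worst case for collecting plum jellybeans, every non-plum jellybean comes out first.
There are 19 + 29 + 14 + 17 + 16 = 95 non-plum jellybeans altogether.
After those, each further jellybean must be plum, so 95 + 9 = 104 draws guarantee 9 plum jellybeans.

104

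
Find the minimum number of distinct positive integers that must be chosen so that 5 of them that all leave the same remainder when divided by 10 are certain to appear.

The 10 residue classes mod 10 are the pigeonholes.
With 40 integers one could put 4 in each residue class and have no class reach 5.
The 41st integer pushes some class to 5, so 10·4 + 1 = 41.

41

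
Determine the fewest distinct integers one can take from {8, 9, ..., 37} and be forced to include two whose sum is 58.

Group the elements by complementary pair {x, 58−x}: {21,37}, {22,36}, {23,35}, …, giving 8 two-element pairs, the single value 29 (it cannot pair with itself since the integers are distinct), and 13 integers whose partner 58−x falls outside [8,37].
By pigeonhole, treating each of those 22 groups as a pigeonhole, one can pick one integer per group — 22 integers — with no two summing to 58.
The 23rd integer lands in an occupied pair, forcing a sum of 58.

23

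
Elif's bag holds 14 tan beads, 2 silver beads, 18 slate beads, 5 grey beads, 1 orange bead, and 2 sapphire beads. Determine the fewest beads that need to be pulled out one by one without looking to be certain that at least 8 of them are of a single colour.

25

An adversary could hand out at most 7 beads per colour (4 colours run out sooner): 7 + 2 + 7 + 5 + 1 + 2 = 24 beads and still no colour has 8.
By pigeonhole, one more bead lands in a colour already at 7, so 25 draws are enough and 24 are not.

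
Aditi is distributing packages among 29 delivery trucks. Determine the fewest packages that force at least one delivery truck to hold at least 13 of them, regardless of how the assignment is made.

349

With 348 packages one could put exactly 12 in each of the 29 delivery trucks, and no delivery truck would reach 13.
One more package must land in a delivery truck that already has 12, giving it 13.
So 29 × 12 + 1 = 349 packages are required.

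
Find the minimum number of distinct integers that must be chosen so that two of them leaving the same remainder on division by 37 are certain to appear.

38

Pigeonhole: the 37 residue classes mod 37 are the pigeonholes.
With 37 integers one could put 1 in each residue class and have no class reach 2.
The 38th integer pushes some class to 2, so 37·1 + 1 = 38.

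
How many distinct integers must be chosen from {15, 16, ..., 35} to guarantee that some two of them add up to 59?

16

Two chosen integers sum to 59 exactly when both halves of some pair {x, 59−x} with 24 ≤ x ≤ 59−x ≤ 35 are chosen — 6 such pairs.
The remaining 9 elements (those with no distinct partner in range) can never complete a 59-sum, so the worst case takes all of them and one from each pair: 9 + 6 = 15.
The 16th integer has to be the second member of some pair, so 15 + 1 = 16.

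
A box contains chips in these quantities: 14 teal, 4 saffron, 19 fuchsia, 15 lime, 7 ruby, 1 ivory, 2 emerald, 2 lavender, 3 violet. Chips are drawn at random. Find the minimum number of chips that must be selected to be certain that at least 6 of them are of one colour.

33

An adversary could hand out at most 5 chips per colour (5 colours run out sooner): 5 + 4 + 5 + 5 + 5 + 1 + 2 + 2 + 3 = 32 chips and still no colour has 6.
By pigeonhole, one more chip lands in a colour already at 5, so 33 draws are enough and 32 are not.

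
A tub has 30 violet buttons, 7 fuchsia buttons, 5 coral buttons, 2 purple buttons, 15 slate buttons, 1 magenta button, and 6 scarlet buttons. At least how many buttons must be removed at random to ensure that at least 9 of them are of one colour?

An adversary could hand out at most 8 buttons per colour (5 colours run out sooner): 8 + 7 + 5 + 2 + 8 + 1 + 6 = 37 buttons and still no colour has 9.
Pigeonhole: one more button lands in a colour already at 8, so 38 draws are enough and 37 are not.

38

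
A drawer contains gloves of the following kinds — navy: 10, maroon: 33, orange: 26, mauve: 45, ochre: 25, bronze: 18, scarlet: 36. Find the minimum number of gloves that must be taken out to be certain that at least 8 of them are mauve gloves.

156

In the worst case for collecting mauve gloves, every non-mauve glove comes out first.
There are 10 + 33 + 26 + 25 + 18 + 36 = 148 non-mauve gloves altogether.
After those, each further glove must be mauve, so 148 + 8 = 156 draws guarantee 8 mauve gloves.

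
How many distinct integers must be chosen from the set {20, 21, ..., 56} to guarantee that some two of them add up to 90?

Two chosen integers sum to 90 exactly when both halves of some pair {x, 90−x} with 34 ≤ x ≤ 90−x ≤ 56 are chosen — 11 such pairs.
The remaining 15 elements (those with no distinct partner in range) can never complete a 90-sum, so the worst case takes all of them and one from each pair: 15 + 11 = 26.
The 27th integer has to be the second member of some pair, so 26 + 1 = 27.

27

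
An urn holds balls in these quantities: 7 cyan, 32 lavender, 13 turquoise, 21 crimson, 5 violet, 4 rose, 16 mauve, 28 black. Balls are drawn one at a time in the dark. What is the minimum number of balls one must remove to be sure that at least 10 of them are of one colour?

62

By the pigeonhole principle, put each drawn ball into a box by colour. The largest draw with every box below 10 takes min(count, 9) from each colour; colours with fewer than 9 contribute all they have.
Σ min(cᵢ, 9) = 7 + 9 + 9 + 9 + 5 + 4 + 9 + 9 = 61.
Draw number 61 + 1 = 62 must push one box to 10.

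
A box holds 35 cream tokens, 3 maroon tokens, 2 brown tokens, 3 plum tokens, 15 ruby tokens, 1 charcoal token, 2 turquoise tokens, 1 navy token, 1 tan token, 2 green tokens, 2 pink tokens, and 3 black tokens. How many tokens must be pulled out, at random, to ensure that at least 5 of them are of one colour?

29

Pigeonhole: put each drawn token into a box by colour. The largest draw with every box below 5 takes min(count, 4) from each colour; colours with fewer than 4 contribute all they have.
Σ min(cᵢ, 4) = 4 + 3 + 2 + 3 + 4 + 1 + 2 + 1 + 1 + 2 + 2 + 3 = 28.
Draw number 28 + 1 = 29 must push one box to 5.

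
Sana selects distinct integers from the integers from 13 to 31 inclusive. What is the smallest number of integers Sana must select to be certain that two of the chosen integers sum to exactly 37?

14

Two chosen integers sum to 37 exactly when both halves of some pair {x, 37−x} with 13 ≤ x ≤ 37−x ≤ 24 are chosen — 6 such pairs.
The remaining 7 elements (those with no distinct partner in range) can never complete a 37-sum, so the worst case takes all of them and one from each pair: 7 + 6 = 13.
By pigeonhole, the 14th integer has to be the second member of some pair, so 13 + 1 = 14.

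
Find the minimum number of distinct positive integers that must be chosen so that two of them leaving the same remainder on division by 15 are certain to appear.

The 15 residue classes mod 15 are the pigeonholes.
With 15 integers one could put 1 in each residue class and have no class reach 2.
The 16th integer pushes some class to 2, so 15·1 + 1 = 16.

16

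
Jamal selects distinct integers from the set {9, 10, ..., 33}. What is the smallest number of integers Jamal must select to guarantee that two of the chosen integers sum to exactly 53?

A set avoiding the sum 53 can contain at most one of each pair {x, 53−x}, plus the 11 elements whose complement lies outside the range.
The integers 9, …, 26 (18 of them) are such a set: any two sum to at least 9+10 = 19 and at most 25+26 = 51 < 53.
Any 19th integer completes one of the 7 pairs, so 19 choices force a sum of 53.

19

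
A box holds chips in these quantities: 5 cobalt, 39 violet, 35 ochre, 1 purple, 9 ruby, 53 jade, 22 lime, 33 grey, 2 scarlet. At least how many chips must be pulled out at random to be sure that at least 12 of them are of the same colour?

An adversary could hand out at most 11 chips per colour (4 colours run out sooner): 5 + 11 + 11 + 1 + 9 + 11 + 11 + 11 + 2 = 72 chips and still no colour has 12.
By the pigeonhole principle, one more chip lands in a colour already at 11, so 73 draws are enough and 72 are not.

73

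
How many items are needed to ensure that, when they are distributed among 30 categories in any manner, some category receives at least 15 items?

421

With 420 items one could put exactly 14 in each of the 30 categories, and no category would reach 15.
By pigeonhole, one more item must land in a category that already has 14, giving it 15.
So 30 × 14 + 1 = 421 items are required.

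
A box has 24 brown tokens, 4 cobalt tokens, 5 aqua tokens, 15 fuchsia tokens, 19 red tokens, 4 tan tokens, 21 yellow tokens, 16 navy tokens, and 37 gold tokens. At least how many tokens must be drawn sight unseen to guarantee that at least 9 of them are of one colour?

62

The 9 colours are the holes; the tokens drawn are the pigeons.
To avoid 9 of any one colour, the worst case takes at most 8 of each colour, or every token of a colour that has fewer than 8.
That gives 8 + 4 + 5 + 8 + 8 + 4 + 8 + 8 + 8 = 61 tokens with no colour reaching 9.
The next token forces some colour to 9, so 61 + 1 = 62.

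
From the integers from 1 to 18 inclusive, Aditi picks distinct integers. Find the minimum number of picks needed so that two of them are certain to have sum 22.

A set avoiding the sum 22 can contain at most one of each pair {x, 22−x}, plus the 4 elements whose complement lies outside the range or equal to its own complement.
The integers 1, …, 11 (11 of them) are such a set: any two sum to at least 1+2 = 3 and at most 10+11 = 21 < 22.
Any 12th integer completes one of the 7 pairs, so 12 choices force a sum of 22.

12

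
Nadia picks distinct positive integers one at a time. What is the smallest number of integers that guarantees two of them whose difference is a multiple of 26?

27

Integers whose pairwise differences are multiples of 26 are exactly those sharing a remainder mod 26. By pigeonhole, the 26 residue classes mod 26 are the pigeonholes.
With 26 integers one could put 1 in each residue class and have no class reach 2.
The 27th integer pushes some class to 2, so 26·1 + 1 = 27.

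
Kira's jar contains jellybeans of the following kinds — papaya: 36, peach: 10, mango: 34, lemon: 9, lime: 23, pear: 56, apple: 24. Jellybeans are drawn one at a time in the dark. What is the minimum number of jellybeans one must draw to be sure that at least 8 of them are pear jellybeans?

144

In the worst case for collecting pear jellybeans, every non-pear jellybean comes out first.
There are 36 + 10 + 34 + 9 + 23 + 24 = 136 non-pear jellybeans altogether.
After those, each further jellybean must be pear, so 136 + 8 = 144 draws guarantee 8 pear jellybeans.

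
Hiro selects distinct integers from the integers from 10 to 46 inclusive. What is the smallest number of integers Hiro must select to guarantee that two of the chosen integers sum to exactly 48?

Group the elements by complementary pair {x, 48−x}: {10,38}, {11,37}, {12,36}, …, giving 14 two-element pairs, the single value 24 (it cannot pair with itself since the integers are distinct), and 8 integers whose partner 48−x falls outside [10,46].
By pigeonhole, treating each of those 23 groups as a pigeonhole, one can pick one integer per group — 23 integers — with no two summing to 48.
The 24th integer lands in an occupied pair, forcing a sum of 48.

24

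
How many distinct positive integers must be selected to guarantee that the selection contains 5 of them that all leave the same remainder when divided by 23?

By pigeonhole, the 23 residue classes mod 23 are the pigeonholes.
With 92 integers one could put 4 in each residue class and have no class reach 5.
The 93rd integer pushes some class to 5, so 23·4 + 1 = 93.

93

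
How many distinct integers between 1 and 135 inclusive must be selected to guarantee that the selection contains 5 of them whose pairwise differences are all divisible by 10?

Integers whose pairwise differences are multiples of 10 are exactly those sharing a remainder mod 10. The 10 residue classes mod 10 are the pigeonholes.
With 40 integers one could put 4 in each residue class and have no class reach 5.
The 41st integer pushes some class to 5, so 10·4 + 1 = 41.

41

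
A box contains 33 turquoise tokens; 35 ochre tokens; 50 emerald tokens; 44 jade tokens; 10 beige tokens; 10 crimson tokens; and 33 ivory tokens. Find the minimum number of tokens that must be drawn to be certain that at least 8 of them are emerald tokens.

173

In the worst case for collecting emerald tokens, every non-emerald token comes out first.
There are 33 + 35 + 44 + 10 + 10 + 33 = 165 non-emerald tokens altogether.
After those, each further token must be emerald, so 165 + 8 = 173 draws guarantee 8 emerald tokens.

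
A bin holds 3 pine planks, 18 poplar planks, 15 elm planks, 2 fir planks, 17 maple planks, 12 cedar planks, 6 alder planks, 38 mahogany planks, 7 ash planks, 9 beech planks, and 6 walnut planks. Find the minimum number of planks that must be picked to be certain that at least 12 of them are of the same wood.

89

By the pigeonhole principle, the 11 woods are the holes; the planks drawn are the pigeons.
To avoid 12 of any one wood, the worst case takes at most 11 of each wood, or every plank of a wood that has fewer than 11.
That gives 3 + 11 + 11 + 2 + 11 + 11 + 6 + 11 + 7 + 9 + 6 = 88 planks with no wood reaching 12.
The next plank forces some wood to 12, so 88 + 1 = 89.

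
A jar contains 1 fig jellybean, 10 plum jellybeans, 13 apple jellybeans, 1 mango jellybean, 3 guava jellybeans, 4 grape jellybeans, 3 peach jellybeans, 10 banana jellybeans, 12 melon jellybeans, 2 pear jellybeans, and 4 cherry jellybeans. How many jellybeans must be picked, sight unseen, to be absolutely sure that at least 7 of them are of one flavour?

43

Put each drawn jellybean into a box by flavour. The largest draw with every box below 7 takes min(count, 6) from each flavour; flavours with fewer than 6 contribute all they have.
Σ min(cᵢ, 6) = 1 + 6 + 6 + 1 + 3 + 4 + 3 + 6 + 6 + 2 + 4 = 42.
Draw number 42 + 1 = 43 must push one box to 7.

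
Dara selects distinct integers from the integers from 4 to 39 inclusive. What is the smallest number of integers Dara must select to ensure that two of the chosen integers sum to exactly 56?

26

A set avoiding the sum 56 can contain at most one of each pair {x, 56−x}, plus the 14 elements whose complement lies outside the range or equal to its own complement.
The integers 4, …, 28 (25 of them) are such a set: any two sum to at least 4+5 = 9 and at most 27+28 = 55 < 56.
Pigeonhole: any 26th integer completes one of the 11 pairs, so 26 choices force a sum of 56.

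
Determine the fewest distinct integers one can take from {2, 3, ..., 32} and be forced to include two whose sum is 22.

23

Two chosen integers sum to 22 exactly when both halves of some pair {x, 22−x} with 2 ≤ x ≤ 22−x ≤ 20 are chosen — 9 such pairs.
The remaining 13 elements (those with no distinct partner in range) can never complete a 22-sum, so the worst case takes all of them and one from each pair: 13 + 9 = 22.
By pigeonhole, the 23rd integer has to be the second member of some pair, so 22 + 1 = 23.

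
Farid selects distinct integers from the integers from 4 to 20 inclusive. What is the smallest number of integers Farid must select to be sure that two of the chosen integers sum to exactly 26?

11

Two chosen integers sum to 26 exactly when both halves of some pair {x, 26−x} with 6 ≤ x ≤ 26−x ≤ 20 are chosen — 7 such pairs.
The remaining 3 elements (those with no distinct partner in range) can never complete a 26-sum, so the worst case takes all of them and one from each pair: 3 + 7 = 10.
Pigeonhole: the 11th integer has to be the second member of some pair, so 10 + 1 = 11.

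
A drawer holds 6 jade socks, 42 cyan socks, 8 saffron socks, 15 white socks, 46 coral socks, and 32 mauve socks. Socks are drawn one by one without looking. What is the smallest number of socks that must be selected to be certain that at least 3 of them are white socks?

137

In the worst case for collecting white socks, every non-white sock comes out first.
There are 6 + 42 + 8 + 46 + 32 = 134 non-white socks altogether.
After those, each further sock must be white, so 134 + 3 = 137 draws guarantee 3 white socks.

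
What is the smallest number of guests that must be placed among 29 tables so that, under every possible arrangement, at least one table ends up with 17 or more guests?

465

With 464 guests one could put exactly 16 in each of the 29 tables, and no table would reach 17.
One more guest must land in a table that already has 16, giving it 17.
So 29 × 16 + 1 = 465 guests are required.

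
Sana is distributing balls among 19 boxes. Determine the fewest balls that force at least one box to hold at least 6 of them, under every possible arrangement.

With 95 balls one could put exactly 5 in each of the 19 boxes, and no box would reach 6.
Pigeonhole: one more ball must land in a box that already has 5, giving it 6.
So 19 × 5 + 1 = 96 balls are required.

96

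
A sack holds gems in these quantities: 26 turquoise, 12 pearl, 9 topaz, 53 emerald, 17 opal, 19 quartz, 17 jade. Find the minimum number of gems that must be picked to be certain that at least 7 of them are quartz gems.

141

In the worst case for collecting quartz gems, every non-quartz gem comes out first.
There are 26 + 12 + 9 + 53 + 17 + 17 = 134 non-quartz gems altogether.
After those, each further gem must be quartz, so 134 + 7 = 141 draws guarantee 7 quartz gems.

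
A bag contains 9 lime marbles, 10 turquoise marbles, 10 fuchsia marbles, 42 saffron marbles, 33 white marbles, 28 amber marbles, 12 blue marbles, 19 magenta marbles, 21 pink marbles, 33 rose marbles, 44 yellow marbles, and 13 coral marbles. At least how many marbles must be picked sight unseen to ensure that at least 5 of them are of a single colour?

49

By pigeonhole, the 12 colours are the holes; the marbles drawn are the pigeons.
To avoid 5 of any one colour, the worst case takes at most 4 of each colour.
That gives 4 + 4 + 4 + 4 + 4 + 4 + 4 + 4 + 4 + 4 + 4 + 4 = 48 marbles with no colour reaching 5.
The next marble forces some colour to 5, so 48 + 1 = 49.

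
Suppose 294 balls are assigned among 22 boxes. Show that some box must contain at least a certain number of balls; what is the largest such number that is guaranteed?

The 22 boxes are the holes and the 294 balls are the pigeons.
If every box held at most 13 balls, the total would be at most 22 × 13 = 286, which is less than 294.
So some box holds at least ⌈294/22⌉ = 14 balls.

14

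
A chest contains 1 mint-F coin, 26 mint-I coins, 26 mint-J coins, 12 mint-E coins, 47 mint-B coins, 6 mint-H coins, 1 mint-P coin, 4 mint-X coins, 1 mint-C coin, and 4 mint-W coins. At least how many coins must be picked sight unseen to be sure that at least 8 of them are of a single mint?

By pigeonhole, put each drawn coin into a box by mint. The largest draw with every box below 8 takes min(count, 7) from each mint; mints with fewer than 7 contribute all they have.
Σ min(cᵢ, 7) = 1 + 7 + 7 + 7 + 7 + 6 + 1 + 4 + 1 + 4 = 45.
Draw number 45 + 1 = 46 must push one box to 8.

46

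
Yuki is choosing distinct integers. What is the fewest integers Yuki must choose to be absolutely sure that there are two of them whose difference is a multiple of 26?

27

Integers whose pairwise differences are multiples of 26 are exactly those sharing a remainder mod 26. By the pigeonhole principle, the 26 residue classes mod 26 are the pigeonholes.
With 26 integers one could put 1 in each residue class and have no class reach 2.
The 27th integer pushes some class to 2, so 26·1 + 1 = 27.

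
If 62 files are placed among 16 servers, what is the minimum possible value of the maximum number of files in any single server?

4

The 16 servers are the holes and the 62 files are the pigeons.
If every server held at most 3 files, the total would be at most 16 × 3 = 48, which is less than 62.
So some server holds at least ⌈62/16⌉ = 4 files.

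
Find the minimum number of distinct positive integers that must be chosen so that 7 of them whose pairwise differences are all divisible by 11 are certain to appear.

67

Integers whose pairwise differences are multiples of 11 are exactly those sharing a remainder mod 11. Pigeonhole: the 11 residue classes mod 11 are the pigeonholes.
With 66 integers one could put 6 in each residue class and have no class reach 7.
The 67th integer pushes some class to 7, so 11·6 + 1 = 67.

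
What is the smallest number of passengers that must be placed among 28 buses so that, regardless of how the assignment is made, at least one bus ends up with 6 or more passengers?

141

With 140 passengers one could put exactly 5 in each of the 28 buses, and no bus would reach 6.
By the pigeonhole principle, one more passenger must land in a bus that already has 5, giving it 6.
So 28 × 5 + 1 = 141 passengers are required.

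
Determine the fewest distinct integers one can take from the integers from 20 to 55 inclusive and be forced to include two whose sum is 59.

27

A set avoiding the sum 59 can contain at most one of each pair {x, 59−x}, plus the 16 elements whose complement lies outside the range.
The integers 30, …, 55 (26 of them) are such a set: any two sum to at least 30+31 = 61 > 59.
Pigeonhole: any 27th integer completes one of the 10 pairs, so 27 choices force a sum of 59.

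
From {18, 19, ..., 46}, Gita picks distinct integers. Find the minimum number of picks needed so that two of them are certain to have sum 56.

20

A set avoiding the sum 56 can contain at most one of each pair {x, 56−x}, plus the 9 elements whose complement lies outside the range or equal to its own complement.
The integers 28, …, 46 (19 of them) are such a set: any two sum to at least 28+29 = 57 > 56.
By the pigeonhole principle, any 20th integer completes one of the 10 pairs, so 20 choices force a sum of 56.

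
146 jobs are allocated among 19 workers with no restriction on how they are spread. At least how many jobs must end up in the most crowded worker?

By pigeonhole, the 19 workers are the holes and the 146 jobs are the pigeons.
If every worker held at most 7 jobs, the total would be at most 19 × 7 = 133, which is less than 146.
So some worker holds at least ⌈146/19⌉ = 8 jobs.

8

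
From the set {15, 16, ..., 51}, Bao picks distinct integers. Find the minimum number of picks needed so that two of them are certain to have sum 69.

Two chosen integers sum to 69 exactly when both halves of some pair {x, 69−x} with 18 ≤ x ≤ 69−x ≤ 51 are chosen — 17 such pairs.
The remaining 3 elements (those with no distinct partner in range) can never complete a 69-sum, so the worst case takes all of them and one from each pair: 3 + 17 = 20.
The 21st integer has to be the second member of some pair, so 20 + 1 = 21.

21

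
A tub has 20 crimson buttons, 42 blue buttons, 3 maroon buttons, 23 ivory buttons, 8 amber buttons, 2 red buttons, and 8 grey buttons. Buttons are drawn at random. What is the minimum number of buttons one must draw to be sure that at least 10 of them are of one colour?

49

An adversary could hand out at most 9 buttons per colour (4 colours run out sooner): 9 + 9 + 3 + 9 + 8 + 2 + 8 = 48 buttons and still no colour has 10.
One more button lands in a colour already at 9, so 49 draws are enough and 48 are not.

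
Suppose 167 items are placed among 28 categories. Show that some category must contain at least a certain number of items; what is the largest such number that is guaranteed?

The 28 categories are the holes and the 167 items are the pigeons.
If every category held at most 5 items, the total would be at most 28 × 5 = 140, which is less than 167.
So some category holds at least ⌈167/28⌉ = 6 items.

6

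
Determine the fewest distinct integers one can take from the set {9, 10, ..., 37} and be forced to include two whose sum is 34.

Group the elements by complementary pair {x, 34−x}: {9,25}, {10,24}, {11,23}, …, giving 8 two-element pairs, the single value 17 (it cannot pair with itself since the integers are distinct), and 12 integers whose partner 34−x falls outside [9,37].
Treating each of those 21 groups as a pigeonhole, one can pick one integer per group — 21 integers — with no two summing to 34.
The 22nd integer lands in an occupied pair, forcing a sum of 34.

22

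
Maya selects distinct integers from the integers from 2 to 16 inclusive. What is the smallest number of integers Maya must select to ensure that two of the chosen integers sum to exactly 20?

10

A set avoiding the sum 20 can contain at most one of each pair {x, 20−x}, plus the 3 elements whose complement lies outside the range or equal to its own complement.
The integers 2, …, 10 (9 of them) are such a set: any two sum to at least 2+3 = 5 and at most 9+10 = 19 < 20.
By pigeonhole, any 10th integer completes one of the 6 pairs, so 10 choices force a sum of 20.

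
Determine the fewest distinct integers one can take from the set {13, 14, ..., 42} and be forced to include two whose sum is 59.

18

A set avoiding the sum 59 can contain at most one of each pair {x, 59−x}, plus the 4 elements whose complement lies outside the range.
The integers 13, …, 29 (17 of them) are such a set: any two sum to at least 13+14 = 27 and at most 28+29 = 57 < 59.
By the pigeonhole principle, any 18th integer completes one of the 13 pairs, so 18 choices force a sum of 59.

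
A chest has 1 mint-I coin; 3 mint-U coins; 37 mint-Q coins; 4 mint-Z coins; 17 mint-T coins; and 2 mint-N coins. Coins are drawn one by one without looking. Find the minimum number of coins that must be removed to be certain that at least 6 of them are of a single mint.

The 6 mints are the holes; the coins drawn are the pigeons.
To avoid 6 of any one mint, the worst case takes at most 5 of each mint, or every coin of a mint that has fewer than 5.
That gives 1 + 3 + 5 + 4 + 5 + 2 = 20 coins with no mint reaching 6.
The next coin forces some mint to 6, so 20 + 1 = 21.

21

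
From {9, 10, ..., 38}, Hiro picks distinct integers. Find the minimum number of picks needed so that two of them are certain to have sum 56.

A set avoiding the sum 56 can contain at most one of each pair {x, 56−x}, plus the 10 elements whose complement lies outside the range or equal to its own complement.
The integers 9, …, 28 (20 of them) are such a set: any two sum to at least 9+10 = 19 and at most 27+28 = 55 < 56.
By the pigeonhole principle, any 21st integer completes one of the 10 pairs, so 21 choices force a sum of 56.

21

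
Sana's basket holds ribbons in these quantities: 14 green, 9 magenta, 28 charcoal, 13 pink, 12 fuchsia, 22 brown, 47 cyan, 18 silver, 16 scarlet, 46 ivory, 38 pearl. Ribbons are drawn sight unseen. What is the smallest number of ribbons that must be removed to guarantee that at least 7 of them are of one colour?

67

By pigeonhole, the 11 colours are the holes; the ribbons drawn are the pigeons.
To avoid 7 of any one colour, the worst case takes at most 6 of each colour.
That gives 6 + 6 + 6 + 6 + 6 + 6 + 6 + 6 + 6 + 6 + 6 = 66 ribbons with no colour reaching 7.
The next ribbon forces some colour to 7, so 66 + 1 = 67.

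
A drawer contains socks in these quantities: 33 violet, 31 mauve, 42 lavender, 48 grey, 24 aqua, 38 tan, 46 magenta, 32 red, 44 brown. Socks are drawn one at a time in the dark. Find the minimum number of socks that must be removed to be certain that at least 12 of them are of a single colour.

100

Pigeonhole: put each drawn sock into a box by colour. The largest draw with every box below 12 takes min(count, 11) from each colour.
Σ min(cᵢ, 11) = 11 + 11 + 11 + 11 + 11 + 11 + 11 + 11 + 11 = 99.
Draw number 99 + 1 = 100 must push one box to 12.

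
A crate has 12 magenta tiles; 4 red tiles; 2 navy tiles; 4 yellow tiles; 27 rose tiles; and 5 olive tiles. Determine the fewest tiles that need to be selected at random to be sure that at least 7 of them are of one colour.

By pigeonhole, the 6 colours are the holes; the tiles drawn are the pigeons.
To avoid 7 of any one colour, the worst case takes at most 6 of each colour, or every tile of a colour that has fewer than 6.
That gives 6 + 4 + 2 + 4 + 6 + 5 = 27 tiles with no colour reaching 7.
The next tile forces some colour to 7, so 27 + 1 = 28.

28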